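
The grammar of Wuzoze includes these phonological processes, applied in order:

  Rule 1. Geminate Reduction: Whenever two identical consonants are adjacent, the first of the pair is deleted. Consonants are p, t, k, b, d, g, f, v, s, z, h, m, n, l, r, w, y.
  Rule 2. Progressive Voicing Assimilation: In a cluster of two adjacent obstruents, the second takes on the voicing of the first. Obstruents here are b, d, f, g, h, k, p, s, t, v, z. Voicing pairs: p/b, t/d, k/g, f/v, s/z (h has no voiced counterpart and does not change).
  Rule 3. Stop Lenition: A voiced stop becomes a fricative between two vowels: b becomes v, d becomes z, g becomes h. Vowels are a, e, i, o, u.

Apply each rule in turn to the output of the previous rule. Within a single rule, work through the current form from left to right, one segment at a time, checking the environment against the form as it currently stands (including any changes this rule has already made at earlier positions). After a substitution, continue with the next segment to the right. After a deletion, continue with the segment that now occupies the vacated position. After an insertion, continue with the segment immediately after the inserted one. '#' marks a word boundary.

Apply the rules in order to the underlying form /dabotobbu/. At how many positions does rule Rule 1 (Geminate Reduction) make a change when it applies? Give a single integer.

1

Rule 1 Geminate Reduction: [dabotobbu] → [dabotobu]
Rule 2 Progressive Voicing Assimilation: no change — [dabotobu]
Rule 3 Stop Lenition: [dabotobu] → [davotovu]
Rule Rule 1 changed 1 position(s).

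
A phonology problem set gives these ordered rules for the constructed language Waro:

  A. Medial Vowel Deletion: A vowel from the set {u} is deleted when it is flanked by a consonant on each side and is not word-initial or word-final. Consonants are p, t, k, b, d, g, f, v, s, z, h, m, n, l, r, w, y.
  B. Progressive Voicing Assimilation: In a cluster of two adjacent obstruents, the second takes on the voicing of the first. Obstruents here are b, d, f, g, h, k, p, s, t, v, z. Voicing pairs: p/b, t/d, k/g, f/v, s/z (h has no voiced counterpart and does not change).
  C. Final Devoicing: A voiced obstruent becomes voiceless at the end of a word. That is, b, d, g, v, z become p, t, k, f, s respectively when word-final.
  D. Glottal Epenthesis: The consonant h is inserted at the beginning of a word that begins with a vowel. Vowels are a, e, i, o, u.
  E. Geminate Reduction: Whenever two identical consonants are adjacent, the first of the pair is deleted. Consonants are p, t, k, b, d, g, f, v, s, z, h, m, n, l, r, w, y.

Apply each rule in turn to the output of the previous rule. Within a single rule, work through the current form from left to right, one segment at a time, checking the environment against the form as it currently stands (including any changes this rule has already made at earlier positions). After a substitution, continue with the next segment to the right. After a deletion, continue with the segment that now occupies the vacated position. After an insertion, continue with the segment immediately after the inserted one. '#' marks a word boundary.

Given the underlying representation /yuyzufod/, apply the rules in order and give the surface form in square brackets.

[yzvot]

A Medial Vowel Deletion: [yuyzufod] → [yyzfod]
B Progressive Voicing Assimilation: [yyzfod] → [yyzvod]
C Final Devoicing: [yyzvod] → [yyzvot]
D Glottal Epenthesis: no change — [yyzvot]
E Geminate Reduction: [yyzvot] → [yzvot]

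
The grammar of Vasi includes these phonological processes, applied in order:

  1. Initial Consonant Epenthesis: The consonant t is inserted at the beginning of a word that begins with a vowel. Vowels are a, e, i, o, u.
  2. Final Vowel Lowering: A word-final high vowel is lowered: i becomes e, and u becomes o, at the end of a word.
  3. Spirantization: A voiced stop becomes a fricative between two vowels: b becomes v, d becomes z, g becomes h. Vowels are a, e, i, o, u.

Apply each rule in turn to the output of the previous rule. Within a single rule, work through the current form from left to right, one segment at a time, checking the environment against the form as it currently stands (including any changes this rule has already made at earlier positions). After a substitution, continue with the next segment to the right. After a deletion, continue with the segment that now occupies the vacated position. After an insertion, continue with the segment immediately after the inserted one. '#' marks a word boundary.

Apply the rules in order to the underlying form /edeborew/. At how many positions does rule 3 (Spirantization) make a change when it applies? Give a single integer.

1 Initial Consonant Epenthesis: [edeborew] → [tedeborew]
2 Final Vowel Lowering: no change — [tedeborew]
3 Spirantization: [tedeborew] → [tezevorew]
Rule 3 changed 2 position(s).

2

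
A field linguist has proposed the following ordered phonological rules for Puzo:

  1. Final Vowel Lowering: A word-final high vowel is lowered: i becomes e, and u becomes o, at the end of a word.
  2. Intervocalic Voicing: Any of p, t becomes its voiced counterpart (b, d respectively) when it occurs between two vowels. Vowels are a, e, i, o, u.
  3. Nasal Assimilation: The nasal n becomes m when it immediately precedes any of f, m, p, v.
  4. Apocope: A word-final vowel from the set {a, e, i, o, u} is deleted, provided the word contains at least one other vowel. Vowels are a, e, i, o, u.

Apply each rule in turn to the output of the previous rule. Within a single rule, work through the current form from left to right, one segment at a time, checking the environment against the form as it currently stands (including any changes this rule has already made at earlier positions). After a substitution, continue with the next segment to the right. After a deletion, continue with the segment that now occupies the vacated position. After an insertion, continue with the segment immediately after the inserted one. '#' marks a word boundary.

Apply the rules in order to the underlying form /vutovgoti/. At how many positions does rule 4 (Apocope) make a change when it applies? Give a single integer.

1

1 Final Vowel Lowering: [vutovgoti] → [vutovgote]
2 Intervocalic Voicing: [vutovgote] → [vudovgode]
3 Nasal Assimilation: no change — [vudovgode]
4 Apocope: [vudovgode] → [vudovgod]
Rule 4 changed 1 position(s).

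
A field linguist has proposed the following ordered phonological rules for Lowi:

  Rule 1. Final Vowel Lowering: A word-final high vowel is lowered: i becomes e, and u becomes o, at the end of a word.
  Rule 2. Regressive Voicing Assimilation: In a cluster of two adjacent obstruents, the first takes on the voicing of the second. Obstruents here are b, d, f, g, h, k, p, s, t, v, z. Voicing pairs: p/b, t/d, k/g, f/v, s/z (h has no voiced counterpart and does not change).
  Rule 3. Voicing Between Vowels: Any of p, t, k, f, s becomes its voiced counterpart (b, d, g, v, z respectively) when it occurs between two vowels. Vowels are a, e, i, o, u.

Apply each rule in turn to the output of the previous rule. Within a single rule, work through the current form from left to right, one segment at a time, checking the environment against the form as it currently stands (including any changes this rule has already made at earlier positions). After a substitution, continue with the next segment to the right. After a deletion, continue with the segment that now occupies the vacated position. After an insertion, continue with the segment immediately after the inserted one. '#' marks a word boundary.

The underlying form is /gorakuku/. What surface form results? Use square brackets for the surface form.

[goragugo]

Rule 1 Final Vowel Lowering: [gorakuku] → [gorakuko]
Rule 2 Regressive Voicing Assimilation: no change — [gorakuko]
Rule 3 Voicing Between Vowels: [gorakuko] → [goragugo]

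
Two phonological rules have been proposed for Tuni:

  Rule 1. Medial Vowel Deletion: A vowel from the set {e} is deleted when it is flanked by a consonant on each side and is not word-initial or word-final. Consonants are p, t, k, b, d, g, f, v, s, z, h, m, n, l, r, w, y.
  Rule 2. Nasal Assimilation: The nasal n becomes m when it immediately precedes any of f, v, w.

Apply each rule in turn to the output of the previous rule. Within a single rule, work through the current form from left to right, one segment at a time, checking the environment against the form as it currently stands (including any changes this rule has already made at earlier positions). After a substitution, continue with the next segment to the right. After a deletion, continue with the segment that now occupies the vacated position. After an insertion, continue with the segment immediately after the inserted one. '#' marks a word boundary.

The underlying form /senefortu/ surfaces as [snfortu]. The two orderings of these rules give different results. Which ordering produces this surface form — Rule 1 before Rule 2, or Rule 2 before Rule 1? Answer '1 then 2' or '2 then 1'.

2 then 1

Order 1 then 2:
  1 Medial Vowel Deletion: [senefortu] → [snfortu]
  2 Nasal Assimilation: [snfortu] → [smfortu]
  result: [smfortu]
Order 2 then 1:
  2 Nasal Assimilation: no change — [senefortu]
  1 Medial Vowel Deletion: [senefortu] → [snfortu]
  result: [snfortu]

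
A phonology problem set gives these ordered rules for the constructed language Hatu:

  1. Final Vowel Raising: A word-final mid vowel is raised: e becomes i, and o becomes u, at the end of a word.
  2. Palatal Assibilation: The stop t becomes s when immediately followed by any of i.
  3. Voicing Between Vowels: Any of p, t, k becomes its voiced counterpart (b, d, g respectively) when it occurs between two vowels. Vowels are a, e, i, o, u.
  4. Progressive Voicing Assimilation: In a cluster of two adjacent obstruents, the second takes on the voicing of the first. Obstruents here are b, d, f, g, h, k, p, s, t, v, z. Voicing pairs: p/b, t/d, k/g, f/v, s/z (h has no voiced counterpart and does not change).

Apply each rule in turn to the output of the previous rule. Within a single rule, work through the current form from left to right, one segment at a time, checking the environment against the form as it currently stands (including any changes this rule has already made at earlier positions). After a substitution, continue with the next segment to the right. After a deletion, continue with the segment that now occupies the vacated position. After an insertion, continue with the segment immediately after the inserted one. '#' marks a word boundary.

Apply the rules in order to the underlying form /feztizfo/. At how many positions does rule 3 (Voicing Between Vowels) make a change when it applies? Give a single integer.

0

1 Final Vowel Raising: [feztizfo] → [feztizfu]
2 Palatal Assibilation: [feztizfu] → [fezsizfu]
3 Voicing Between Vowels: no change — [fezsizfu]
4 Progressive Voicing Assimilation: [fezsizfu] → [fezzizvu]
Rule 3 changed 0 position(s).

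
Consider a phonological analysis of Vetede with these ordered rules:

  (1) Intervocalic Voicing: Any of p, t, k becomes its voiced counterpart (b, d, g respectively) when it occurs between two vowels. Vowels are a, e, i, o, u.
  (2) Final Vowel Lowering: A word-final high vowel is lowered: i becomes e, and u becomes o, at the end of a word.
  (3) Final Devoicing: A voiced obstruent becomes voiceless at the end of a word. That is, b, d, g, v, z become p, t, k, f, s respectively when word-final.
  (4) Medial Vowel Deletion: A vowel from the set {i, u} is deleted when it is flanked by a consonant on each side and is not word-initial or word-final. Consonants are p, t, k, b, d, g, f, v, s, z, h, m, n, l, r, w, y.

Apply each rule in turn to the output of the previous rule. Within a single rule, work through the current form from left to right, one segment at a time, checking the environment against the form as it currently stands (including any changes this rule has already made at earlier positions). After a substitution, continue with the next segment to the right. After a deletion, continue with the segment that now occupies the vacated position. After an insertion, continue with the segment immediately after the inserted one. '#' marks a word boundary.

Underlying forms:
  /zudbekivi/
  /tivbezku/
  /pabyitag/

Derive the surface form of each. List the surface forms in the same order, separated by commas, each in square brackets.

[zdbegve], [tvbezko], [pabydak]

/zudbekivi/:
  (1) Intervocalic Voicing: [zudbekivi] → [zudbegivi]
  (2) Final Vowel Lowering: [zudbegivi] → [zudbegive]
  (3) Final Devoicing: no change — [zudbegive]
  (4) Medial Vowel Deletion: [zudbegive] → [zdbegve]
/tivbezku/:
  (1) Intervocalic Voicing: no change — [tivbezku]
  (2) Final Vowel Lowering: [tivbezku] → [tivbezko]
  (3) Final Devoicing: no change — [tivbezko]
  (4) Medial Vowel Deletion: [tivbezko] → [tvbezko]
/pabyitag/:
  (1) Intervocalic Voicing: [pabyitag] → [pabyidag]
  (2) Final Vowel Lowering: no change — [pabyidag]
  (3) Final Devoicing: [pabyidag] → [pabyidak]
  (4) Medial Vowel Deletion: [pabyidak] → [pabydak]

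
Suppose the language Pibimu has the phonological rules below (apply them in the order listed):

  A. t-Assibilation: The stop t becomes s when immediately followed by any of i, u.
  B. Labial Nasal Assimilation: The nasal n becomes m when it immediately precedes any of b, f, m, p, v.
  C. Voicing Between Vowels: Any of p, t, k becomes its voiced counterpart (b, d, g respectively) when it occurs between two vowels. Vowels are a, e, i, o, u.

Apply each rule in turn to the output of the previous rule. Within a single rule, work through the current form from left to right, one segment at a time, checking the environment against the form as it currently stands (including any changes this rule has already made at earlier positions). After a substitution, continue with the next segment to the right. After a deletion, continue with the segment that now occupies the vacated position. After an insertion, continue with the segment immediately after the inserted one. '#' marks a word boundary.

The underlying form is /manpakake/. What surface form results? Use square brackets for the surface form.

[mampagage]

A t-Assibilation: no change — [manpakake]
B Labial Nasal Assimilation: [manpakake] → [mampakake]
C Voicing Between Vowels: [mampakake] → [mampagage]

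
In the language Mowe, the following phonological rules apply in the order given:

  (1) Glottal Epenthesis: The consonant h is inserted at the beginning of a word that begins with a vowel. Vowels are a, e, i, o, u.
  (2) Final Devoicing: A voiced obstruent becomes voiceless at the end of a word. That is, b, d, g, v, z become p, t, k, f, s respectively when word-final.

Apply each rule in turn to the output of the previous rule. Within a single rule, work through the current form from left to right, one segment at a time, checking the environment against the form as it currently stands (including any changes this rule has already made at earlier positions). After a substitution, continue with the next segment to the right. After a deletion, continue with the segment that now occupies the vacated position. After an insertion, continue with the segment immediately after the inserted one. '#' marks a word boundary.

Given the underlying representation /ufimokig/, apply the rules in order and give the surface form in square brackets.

[hufimokik]

(1) Glottal Epenthesis: [ufimokig] → [hufimokig]
(2) Final Devoicing: [hufimokig] → [hufimokik]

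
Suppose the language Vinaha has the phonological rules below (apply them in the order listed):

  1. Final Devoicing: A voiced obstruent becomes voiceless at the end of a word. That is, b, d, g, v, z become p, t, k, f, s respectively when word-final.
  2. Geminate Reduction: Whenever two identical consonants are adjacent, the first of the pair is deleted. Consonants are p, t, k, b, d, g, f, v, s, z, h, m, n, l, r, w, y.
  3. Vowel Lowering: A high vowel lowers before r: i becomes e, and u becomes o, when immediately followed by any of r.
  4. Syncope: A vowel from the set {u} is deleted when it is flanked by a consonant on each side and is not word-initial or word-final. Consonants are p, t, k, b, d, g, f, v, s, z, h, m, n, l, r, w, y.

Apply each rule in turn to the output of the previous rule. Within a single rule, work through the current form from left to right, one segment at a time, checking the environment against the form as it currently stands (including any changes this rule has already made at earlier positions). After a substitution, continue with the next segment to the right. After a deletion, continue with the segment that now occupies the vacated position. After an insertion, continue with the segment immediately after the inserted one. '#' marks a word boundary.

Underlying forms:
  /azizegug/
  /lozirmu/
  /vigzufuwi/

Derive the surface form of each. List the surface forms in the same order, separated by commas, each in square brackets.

/azizegug/:
  1 Final Devoicing: [azizegug] → [azizeguk]
  2 Geminate Reduction: no change — [azizeguk]
  3 Vowel Lowering: no change — [azizeguk]
  4 Syncope: [azizeguk] → [azizegk]
/lozirmu/:
  1 Final Devoicing: no change — [lozirmu]
  2 Geminate Reduction: no change — [lozirmu]
  3 Vowel Lowering: [lozirmu] → [lozermu]
  4 Syncope: no change — [lozermu]
/vigzufuwi/:
  1 Final Devoicing: no change — [vigzufuwi]
  2 Geminate Reduction: no change — [vigzufuwi]
  3 Vowel Lowering: no change — [vigzufuwi]
  4 Syncope: [vigzufuwi] → [vigzfwi]

[azizegk], [lozermu], [vigzfwi]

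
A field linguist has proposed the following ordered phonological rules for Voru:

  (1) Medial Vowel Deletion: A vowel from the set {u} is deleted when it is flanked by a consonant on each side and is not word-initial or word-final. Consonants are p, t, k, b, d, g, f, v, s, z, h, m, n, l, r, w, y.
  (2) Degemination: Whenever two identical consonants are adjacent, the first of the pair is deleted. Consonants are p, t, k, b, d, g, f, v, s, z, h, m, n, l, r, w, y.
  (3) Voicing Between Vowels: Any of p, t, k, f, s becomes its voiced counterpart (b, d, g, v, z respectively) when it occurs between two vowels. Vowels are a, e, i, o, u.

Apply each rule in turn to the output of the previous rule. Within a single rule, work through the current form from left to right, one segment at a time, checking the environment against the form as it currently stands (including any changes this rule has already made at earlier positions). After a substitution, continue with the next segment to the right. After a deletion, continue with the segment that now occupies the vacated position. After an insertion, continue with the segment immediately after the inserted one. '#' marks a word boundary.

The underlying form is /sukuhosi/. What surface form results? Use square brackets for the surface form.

(1) Medial Vowel Deletion: [sukuhosi] → [skhosi]
(2) Degemination: no change — [skhosi]
(3) Voicing Between Vowels: [skhosi] → [skhozi]

[skhozi]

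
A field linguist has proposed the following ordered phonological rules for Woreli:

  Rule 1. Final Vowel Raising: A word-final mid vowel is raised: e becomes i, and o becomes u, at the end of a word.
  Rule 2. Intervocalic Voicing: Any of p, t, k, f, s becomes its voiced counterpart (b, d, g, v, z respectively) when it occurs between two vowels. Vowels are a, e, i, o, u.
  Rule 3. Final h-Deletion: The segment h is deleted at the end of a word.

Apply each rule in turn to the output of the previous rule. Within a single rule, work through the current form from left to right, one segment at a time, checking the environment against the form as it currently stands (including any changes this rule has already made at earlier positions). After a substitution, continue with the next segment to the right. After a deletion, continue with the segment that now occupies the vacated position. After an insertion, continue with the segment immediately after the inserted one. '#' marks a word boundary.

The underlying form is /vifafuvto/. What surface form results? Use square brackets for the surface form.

Rule 1 Final Vowel Raising: [vifafuvto] → [vifafuvtu]
Rule 2 Intervocalic Voicing: [vifafuvtu] → [vivavuvtu]
Rule 3 Final h-Deletion: no change — [vivavuvtu]

[vivavuvtu]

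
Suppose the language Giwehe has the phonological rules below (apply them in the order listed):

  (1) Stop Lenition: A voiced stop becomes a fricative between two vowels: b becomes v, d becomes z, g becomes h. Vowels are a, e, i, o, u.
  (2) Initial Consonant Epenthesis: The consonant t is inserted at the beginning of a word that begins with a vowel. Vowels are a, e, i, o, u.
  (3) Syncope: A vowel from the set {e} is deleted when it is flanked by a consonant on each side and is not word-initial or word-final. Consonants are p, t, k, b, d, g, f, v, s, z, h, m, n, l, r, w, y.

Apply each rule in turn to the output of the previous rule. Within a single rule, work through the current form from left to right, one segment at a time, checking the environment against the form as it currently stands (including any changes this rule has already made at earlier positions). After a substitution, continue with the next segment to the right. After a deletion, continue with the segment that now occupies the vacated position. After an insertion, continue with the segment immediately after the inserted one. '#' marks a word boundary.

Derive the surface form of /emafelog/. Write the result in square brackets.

[tmaflog]

(1) Stop Lenition: no change — [emafelog]
(2) Initial Consonant Epenthesis: [emafelog] → [temafelog]
(3) Syncope: [temafelog] → [tmaflog]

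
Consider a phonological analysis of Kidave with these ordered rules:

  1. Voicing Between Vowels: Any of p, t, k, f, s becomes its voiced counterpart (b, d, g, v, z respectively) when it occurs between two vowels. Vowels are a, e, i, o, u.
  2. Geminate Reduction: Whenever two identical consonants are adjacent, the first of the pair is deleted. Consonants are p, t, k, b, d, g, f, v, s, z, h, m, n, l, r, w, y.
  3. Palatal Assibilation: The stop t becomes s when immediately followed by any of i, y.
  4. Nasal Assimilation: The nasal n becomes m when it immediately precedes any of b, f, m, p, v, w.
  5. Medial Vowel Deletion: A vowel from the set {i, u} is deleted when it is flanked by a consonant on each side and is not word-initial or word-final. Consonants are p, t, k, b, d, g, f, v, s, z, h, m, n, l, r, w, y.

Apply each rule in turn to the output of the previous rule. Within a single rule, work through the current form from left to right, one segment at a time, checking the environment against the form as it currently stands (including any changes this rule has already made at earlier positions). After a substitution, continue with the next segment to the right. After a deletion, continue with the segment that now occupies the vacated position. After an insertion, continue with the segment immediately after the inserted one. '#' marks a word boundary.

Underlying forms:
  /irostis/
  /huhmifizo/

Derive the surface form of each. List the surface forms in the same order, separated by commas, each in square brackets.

[irosss], [hhmvzo]

/irostis/:
  1 Voicing Between Vowels: no change — [irostis]
  2 Geminate Reduction: no change — [irostis]
  3 Palatal Assibilation: [irostis] → [irossis]
  4 Nasal Assimilation: no change — [irossis]
  5 Medial Vowel Deletion: [irossis] → [irosss]
/huhmifizo/:
  1 Voicing Between Vowels: [huhmifizo] → [huhmivizo]
  2 Geminate Reduction: no change — [huhmivizo]
  3 Palatal Assibilation: no change — [huhmivizo]
  4 Nasal Assimilation: no change — [huhmivizo]
  5 Medial Vowel Deletion: [huhmivizo] → [hhmvzo]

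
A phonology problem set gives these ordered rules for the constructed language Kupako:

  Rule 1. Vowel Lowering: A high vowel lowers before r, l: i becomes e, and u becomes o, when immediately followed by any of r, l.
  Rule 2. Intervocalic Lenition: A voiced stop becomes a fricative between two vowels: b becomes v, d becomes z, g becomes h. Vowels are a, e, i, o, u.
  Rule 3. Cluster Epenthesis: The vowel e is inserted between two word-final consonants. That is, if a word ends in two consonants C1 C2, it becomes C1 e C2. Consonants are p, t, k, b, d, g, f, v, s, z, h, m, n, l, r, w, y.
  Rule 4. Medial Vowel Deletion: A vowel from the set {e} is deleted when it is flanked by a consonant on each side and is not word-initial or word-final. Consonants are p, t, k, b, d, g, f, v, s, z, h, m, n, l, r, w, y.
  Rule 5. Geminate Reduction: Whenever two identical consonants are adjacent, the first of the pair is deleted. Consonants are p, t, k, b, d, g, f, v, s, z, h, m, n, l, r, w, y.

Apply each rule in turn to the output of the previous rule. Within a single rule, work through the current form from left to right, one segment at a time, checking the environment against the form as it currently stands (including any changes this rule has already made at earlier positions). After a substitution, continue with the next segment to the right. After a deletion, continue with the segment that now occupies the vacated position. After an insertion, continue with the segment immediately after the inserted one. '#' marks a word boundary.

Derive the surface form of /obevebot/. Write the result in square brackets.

Rule 1 Vowel Lowering: no change — [obevebot]
Rule 2 Intervocalic Lenition: [obevebot] → [ovevevot]
Rule 3 Cluster Epenthesis: no change — [ovevevot]
Rule 4 Medial Vowel Deletion: [ovevevot] → [ovvvot]
Rule 5 Geminate Reduction: [ovvvot] → [ovot]

[ovot]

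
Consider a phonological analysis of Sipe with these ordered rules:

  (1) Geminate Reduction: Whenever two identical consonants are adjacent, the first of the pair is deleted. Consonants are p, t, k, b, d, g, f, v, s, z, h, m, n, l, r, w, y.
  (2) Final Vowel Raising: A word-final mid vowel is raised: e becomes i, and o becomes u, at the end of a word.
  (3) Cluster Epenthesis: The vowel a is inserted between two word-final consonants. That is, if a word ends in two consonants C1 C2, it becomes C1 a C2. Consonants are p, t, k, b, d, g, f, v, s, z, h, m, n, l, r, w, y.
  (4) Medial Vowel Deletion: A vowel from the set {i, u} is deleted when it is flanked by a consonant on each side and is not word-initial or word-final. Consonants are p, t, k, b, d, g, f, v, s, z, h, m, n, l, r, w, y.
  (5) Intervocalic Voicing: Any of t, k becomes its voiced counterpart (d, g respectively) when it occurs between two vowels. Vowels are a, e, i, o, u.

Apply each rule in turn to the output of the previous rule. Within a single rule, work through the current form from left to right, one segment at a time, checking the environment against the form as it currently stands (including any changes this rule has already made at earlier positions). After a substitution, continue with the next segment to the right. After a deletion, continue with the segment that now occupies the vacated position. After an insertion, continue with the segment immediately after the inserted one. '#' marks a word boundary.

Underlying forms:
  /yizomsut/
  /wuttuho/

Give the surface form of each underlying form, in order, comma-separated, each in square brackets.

/yizomsut/:
  (1) Geminate Reduction: no change — [yizomsut]
  (2) Final Vowel Raising: no change — [yizomsut]
  (3) Cluster Epenthesis: no change — [yizomsut]
  (4) Medial Vowel Deletion: [yizomsut] → [yzomst]
  (5) Intervocalic Voicing: no change — [yzomst]
/wuttuho/:
  (1) Geminate Reduction: [wuttuho] → [wutuho]
  (2) Final Vowel Raising: [wutuho] → [wutuhu]
  (3) Cluster Epenthesis: no change — [wutuhu]
  (4) Medial Vowel Deletion: [wutuhu] → [wthu]
  (5) Intervocalic Voicing: no change — [wthu]

[yzomst], [wthu]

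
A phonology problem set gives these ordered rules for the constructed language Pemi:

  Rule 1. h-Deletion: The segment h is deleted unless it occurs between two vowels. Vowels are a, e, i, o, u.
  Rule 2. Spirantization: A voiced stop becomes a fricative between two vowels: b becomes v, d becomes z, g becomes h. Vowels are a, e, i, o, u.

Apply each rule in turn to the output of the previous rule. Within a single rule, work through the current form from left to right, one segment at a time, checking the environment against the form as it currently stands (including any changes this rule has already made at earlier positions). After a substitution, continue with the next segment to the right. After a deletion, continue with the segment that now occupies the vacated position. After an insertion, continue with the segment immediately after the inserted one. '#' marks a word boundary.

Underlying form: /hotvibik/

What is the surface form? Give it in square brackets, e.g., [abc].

[otvivik]

Rule 1 h-Deletion: [hotvibik] → [otvibik]
Rule 2 Spirantization: [otvibik] → [otvivik]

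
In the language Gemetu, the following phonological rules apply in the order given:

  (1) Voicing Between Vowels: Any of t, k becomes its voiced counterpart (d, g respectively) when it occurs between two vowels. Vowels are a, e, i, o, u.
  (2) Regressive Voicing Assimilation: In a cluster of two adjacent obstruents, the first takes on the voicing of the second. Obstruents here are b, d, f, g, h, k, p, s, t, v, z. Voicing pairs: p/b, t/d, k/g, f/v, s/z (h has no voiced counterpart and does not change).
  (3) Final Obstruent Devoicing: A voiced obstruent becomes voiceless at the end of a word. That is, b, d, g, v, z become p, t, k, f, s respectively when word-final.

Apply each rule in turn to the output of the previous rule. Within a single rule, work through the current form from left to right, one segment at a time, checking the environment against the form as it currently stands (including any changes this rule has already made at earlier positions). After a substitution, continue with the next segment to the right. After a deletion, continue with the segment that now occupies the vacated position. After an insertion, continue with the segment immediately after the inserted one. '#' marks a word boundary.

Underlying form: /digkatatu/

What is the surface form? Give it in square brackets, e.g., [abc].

[dikkadadu]

(1) Voicing Between Vowels: [digkatatu] → [digkadadu]
(2) Regressive Voicing Assimilation: [digkadadu] → [dikkadadu]
(3) Final Obstruent Devoicing: no change — [dikkadadu]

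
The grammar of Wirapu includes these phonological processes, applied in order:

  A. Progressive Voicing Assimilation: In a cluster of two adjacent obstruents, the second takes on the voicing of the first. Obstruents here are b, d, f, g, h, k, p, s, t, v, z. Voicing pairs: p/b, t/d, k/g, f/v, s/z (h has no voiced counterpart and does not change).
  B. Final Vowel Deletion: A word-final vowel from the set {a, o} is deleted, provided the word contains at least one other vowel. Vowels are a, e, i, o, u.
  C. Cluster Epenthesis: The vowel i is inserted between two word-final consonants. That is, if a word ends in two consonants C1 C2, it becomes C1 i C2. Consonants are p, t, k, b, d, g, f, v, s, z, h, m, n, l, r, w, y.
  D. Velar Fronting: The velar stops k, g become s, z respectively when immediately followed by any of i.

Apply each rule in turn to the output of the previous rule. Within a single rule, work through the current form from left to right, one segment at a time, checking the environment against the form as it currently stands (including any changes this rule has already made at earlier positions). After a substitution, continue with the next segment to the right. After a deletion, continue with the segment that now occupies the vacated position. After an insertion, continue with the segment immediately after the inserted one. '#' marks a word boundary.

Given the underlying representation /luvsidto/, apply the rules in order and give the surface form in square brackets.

A Progressive Voicing Assimilation: [luvsidto] → [luvziddo]
B Final Vowel Deletion: [luvziddo] → [luvzidd]
C Cluster Epenthesis: [luvzidd] → [luvzidid]
D Velar Fronting: no change — [luvzidid]

[luvzidid]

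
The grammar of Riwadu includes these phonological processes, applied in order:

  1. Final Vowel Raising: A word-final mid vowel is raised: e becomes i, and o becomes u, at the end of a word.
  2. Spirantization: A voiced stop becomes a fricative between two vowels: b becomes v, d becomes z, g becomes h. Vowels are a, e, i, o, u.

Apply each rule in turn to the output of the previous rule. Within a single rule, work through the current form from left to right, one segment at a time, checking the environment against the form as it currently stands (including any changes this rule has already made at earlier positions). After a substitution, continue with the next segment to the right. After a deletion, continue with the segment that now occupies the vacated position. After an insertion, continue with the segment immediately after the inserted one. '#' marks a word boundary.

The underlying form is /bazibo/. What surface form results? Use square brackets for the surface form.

[bazivu]

1 Final Vowel Raising: [bazibo] → [bazibu]
2 Spirantization: [bazibu] → [bazivu]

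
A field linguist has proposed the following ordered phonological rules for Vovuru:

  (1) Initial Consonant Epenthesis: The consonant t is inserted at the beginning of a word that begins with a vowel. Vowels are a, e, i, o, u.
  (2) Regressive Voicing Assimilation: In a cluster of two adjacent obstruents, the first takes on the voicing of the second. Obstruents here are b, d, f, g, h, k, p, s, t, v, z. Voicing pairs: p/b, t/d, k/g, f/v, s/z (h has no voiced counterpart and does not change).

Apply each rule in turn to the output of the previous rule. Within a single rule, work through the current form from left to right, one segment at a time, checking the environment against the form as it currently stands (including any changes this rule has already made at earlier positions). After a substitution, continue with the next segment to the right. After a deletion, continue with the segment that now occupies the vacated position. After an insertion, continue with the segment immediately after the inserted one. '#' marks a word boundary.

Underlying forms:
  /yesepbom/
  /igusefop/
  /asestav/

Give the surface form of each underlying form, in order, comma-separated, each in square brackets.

/yesepbom/:
  (1) Initial Consonant Epenthesis: no change — [yesepbom]
  (2) Regressive Voicing Assimilation: [yesepbom] → [yesebbom]
/igusefop/:
  (1) Initial Consonant Epenthesis: [igusefop] → [tigusefop]
  (2) Regressive Voicing Assimilation: no change — [tigusefop]
/asestav/:
  (1) Initial Consonant Epenthesis: [asestav] → [tasestav]
  (2) Regressive Voicing Assimilation: no change — [tasestav]

[yesebbom], [tigusefop], [tasestav]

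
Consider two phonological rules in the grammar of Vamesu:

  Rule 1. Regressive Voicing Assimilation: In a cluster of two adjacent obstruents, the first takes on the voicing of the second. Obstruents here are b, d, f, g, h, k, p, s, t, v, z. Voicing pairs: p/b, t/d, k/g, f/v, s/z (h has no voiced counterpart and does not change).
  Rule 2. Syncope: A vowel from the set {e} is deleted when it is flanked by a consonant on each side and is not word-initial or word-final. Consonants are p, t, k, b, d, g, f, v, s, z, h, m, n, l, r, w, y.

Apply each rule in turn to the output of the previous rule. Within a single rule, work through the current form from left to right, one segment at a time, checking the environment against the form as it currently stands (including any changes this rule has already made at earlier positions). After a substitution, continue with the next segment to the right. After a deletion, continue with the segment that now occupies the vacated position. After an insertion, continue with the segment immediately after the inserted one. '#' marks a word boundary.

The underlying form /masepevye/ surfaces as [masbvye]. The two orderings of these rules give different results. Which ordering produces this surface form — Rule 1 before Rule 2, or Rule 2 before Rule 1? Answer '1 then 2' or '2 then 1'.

Order 1 then 2:
  1 Regressive Voicing Assimilation: no change — [masepevye]
  2 Syncope: [masepevye] → [maspvye]
  result: [maspvye]
Order 2 then 1:
  2 Syncope: [masepevye] → [maspvye]
  1 Regressive Voicing Assimilation: [maspvye] → [masbvye]
  result: [masbvye]

2 then 1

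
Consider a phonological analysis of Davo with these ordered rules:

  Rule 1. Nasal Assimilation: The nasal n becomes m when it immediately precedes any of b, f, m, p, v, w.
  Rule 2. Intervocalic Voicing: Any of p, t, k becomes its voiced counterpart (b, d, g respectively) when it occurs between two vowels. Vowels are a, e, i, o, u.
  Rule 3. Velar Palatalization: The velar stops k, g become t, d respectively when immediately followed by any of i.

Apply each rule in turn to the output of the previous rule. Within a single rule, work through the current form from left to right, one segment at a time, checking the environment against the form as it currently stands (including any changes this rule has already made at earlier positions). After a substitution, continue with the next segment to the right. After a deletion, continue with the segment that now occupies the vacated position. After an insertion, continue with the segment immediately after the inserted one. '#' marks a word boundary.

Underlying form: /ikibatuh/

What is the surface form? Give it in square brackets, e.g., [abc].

[idibaduh]

Rule 1 Nasal Assimilation: no change — [ikibatuh]
Rule 2 Intervocalic Voicing: [ikibatuh] → [igibaduh]
Rule 3 Velar Palatalization: [igibaduh] → [idibaduh]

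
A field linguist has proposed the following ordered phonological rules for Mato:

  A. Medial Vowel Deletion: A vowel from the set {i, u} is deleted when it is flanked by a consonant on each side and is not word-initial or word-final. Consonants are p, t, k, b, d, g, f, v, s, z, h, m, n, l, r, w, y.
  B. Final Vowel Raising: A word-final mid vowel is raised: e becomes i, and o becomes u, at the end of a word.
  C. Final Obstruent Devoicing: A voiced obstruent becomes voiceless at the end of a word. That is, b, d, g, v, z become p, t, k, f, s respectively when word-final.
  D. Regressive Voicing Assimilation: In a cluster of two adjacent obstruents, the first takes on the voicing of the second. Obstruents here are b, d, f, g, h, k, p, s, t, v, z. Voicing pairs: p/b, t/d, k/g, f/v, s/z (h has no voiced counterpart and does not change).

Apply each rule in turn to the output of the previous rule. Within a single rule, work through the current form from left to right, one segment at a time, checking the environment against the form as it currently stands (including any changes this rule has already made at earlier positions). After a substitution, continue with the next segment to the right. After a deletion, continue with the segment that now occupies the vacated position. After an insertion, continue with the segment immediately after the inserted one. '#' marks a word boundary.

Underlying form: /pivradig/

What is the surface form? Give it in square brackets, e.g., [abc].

A Medial Vowel Deletion: [pivradig] → [pvradg]
B Final Vowel Raising: no change — [pvradg]
C Final Obstruent Devoicing: [pvradg] → [pvradk]
D Regressive Voicing Assimilation: [pvradk] → [bvratk]

[bvratk]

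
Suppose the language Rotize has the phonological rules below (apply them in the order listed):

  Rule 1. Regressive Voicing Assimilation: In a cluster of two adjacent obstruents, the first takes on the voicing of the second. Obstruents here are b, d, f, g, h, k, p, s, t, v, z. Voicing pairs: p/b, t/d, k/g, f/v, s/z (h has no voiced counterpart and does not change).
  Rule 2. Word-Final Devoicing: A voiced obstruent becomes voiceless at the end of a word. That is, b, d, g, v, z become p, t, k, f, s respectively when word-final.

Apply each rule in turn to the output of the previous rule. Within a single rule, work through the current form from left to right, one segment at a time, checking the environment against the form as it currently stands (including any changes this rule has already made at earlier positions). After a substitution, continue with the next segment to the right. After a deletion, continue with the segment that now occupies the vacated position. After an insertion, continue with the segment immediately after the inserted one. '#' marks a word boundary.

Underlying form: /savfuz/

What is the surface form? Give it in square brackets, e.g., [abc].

[saffus]

Rule 1 Regressive Voicing Assimilation: [savfuz] → [saffuz]
Rule 2 Word-Final Devoicing: [saffuz] → [saffus]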